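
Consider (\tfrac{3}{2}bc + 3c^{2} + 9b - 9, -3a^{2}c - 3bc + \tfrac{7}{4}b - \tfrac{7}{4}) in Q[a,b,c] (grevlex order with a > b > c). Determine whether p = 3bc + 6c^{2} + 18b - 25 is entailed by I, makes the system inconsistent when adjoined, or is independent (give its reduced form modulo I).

Adjoining 3bc + 6c^{2} + 18b - 25 makes the ideal the whole ring: the system is inconsistent.

First compute the reduced Gröbner basis of I by Buchberger's algorithm.
f_1 = \tfrac{3}{2}bc + 3c^{2} + 9b - 9, LT = bc.
f_2 = -3a^{2}c - 3bc + \tfrac{7}{4}b - \tfrac{7}{4}, LT = a^{2}c.

S(f_1,f_2): lcm = a^{2}bc. S = 2a^{2}c^{2} + 6a^{2}b - b^{2}c - 6a^{2} + \tfrac{7}{12}b^{2} - \tfrac{7}{12}b.
  leading term a^{2}c^{2}: subtract (-\tfrac{2}{3}c)·f_2 from 2a^{2}c^{2} + 6a^{2}b - b^{2}c - 6a^{2} + \tfrac{7}{12}b^{2} - \tfrac{7}{12}b → 6a^{2}b - b^{2}c - 2bc^{2} - 6a^{2} + \tfrac{7}{12}b^{2} + \tfrac{7}{6}bc - \tfrac{7}{12}b - \tfrac{7}{6}c
  leading term a^{2}b: no divisor's leading term divides it; move 6a^{2}b to the remainder.
  leading term b^{2}c: subtract (-\tfrac{2}{3}b)·f_1 from -b^{2}c - 2bc^{2} - 6a^{2} + \tfrac{7}{12}b^{2} + \tfrac{7}{6}bc - \tfrac{7}{12}b - \tfrac{7}{6}c → -6a^{2} + \tfrac{79}{12}b^{2} + \tfrac{7}{6}bc - \tfrac{79}{12}b - \tfrac{7}{6}c
  leading term a^{2}: no divisor's leading term divides it; move -6a^{2} to the remainder.
  leading term b^{2}: no divisor's leading term divides it; move \tfrac{79}{12}b^{2} to the remainder.
  leading term bc: subtract (\tfrac{7}{9})·f_1 from \tfrac{7}{6}bc - \tfrac{79}{12}b - \tfrac{7}{6}c → -\tfrac{7}{3}c^{2} - \tfrac{163}{12}b - \tfrac{7}{6}c + 7
  leading term c^{2}: no divisor's leading term divides it; move -\tfrac{7}{3}c^{2} to the remainder.
  leading term b: no divisor's leading term divides it; move -\tfrac{163}{12}b to the remainder.
  leading term c: no divisor's leading term divides it; move -\tfrac{7}{6}c to the remainder.
  leading term 1: no divisor's leading term divides it; move 7 to the remainder.
  remainder 6a^{2}b - 6a^{2} + \tfrac{79}{12}b^{2} - \tfrac{7}{3}c^{2} - \tfrac{163}{12}b - \tfrac{7}{6}c + 7 ≠ 0; add h_3 = 6a^{2}b - 6a^{2} + \tfrac{79}{12}b^{2} - \tfrac{7}{3}c^{2} - \tfrac{163}{12}b - \tfrac{7}{6}c + 7 to the basis.

The other S-polynomials (S(f_1,h_3), S(f_2,h_3)) all reduce to 0 modulo the current basis, so we have a Gröbner basis.
Inter-reduce: drop elements whose leading term is divisible by another's, tail-reduce, and make monic.
Reduced Gröbner basis: {a^{2}b - a^{2} + \tfrac{79}{72}b^{2} - \tfrac{7}{18}c^{2} - \tfrac{163}{72}b - \tfrac{7}{36}c + \tfrac{7}{6}, a^{2}c - 2c^{2} - \tfrac{79}{12}b + \tfrac{79}{12}, bc + 2c^{2} + 6b - 6}.
Label its elements g_1 = a^{2}b - a^{2} + \tfrac{79}{72}b^{2} - \tfrac{7}{18}c^{2} - \tfrac{163}{72}b - \tfrac{7}{36}c + \tfrac{7}{6}, g_2 = a^{2}c - 2c^{2} - \tfrac{79}{12}b + \tfrac{79}{12}, g_3 = bc + 2c^{2} + 6b - 6.

Reduce p = 3bc + 6c^{2} + 18b - 25 modulo G:
  leading term bc: subtract (3)·g_3 from 3bc + 6c^{2} + 18b - 25 → -7
  leading term 1: no divisor's leading term divides it; move -7 to the remainder.
  normal form = -7.
The normal form is nonzero, so p ∉ I. Since p minus its normal form lies in I, I + (p) = I + (r) where r = -7; decide whether this ideal is the whole ring.
Here r = -7 is a nonzero constant, hence a unit: 1 ∈ I + (p), the Gröbner basis of I + (p) is {1}, and the enlarged system has no common solution — adjoining p is inconsistent.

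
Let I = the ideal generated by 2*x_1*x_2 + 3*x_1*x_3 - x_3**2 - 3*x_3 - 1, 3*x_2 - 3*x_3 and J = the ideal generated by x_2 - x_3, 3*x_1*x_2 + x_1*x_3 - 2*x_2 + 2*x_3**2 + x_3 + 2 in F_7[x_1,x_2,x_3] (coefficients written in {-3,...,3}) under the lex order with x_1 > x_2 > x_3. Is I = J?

Yes, the ideals are equal.

Two ideals are equal iff their reduced Gröbner bases coincide (the reduced basis is unique for a fixed ordering).
Buchberger on the first generating set:
f_1 = 2*x_1*x_2 + 3*x_1*x_3 - x_3**2 - 3*x_3 - 1, LT = x_1*x_2.
f_2 = 3*x_2 - 3*x_3, LT = x_2.

S(f_1,f_2): lcm = x_1*x_2. S = -x_1*x_3 + 3*x_3**2 + 2*x_3 + 3.
  leading term x_1*x_3: no divisor's leading term divides it; move -x_1*x_3 to the remainder.
  leading term x_3**2: no divisor's leading term divides it; move 3*x_3**2 to the remainder.
  leading term x_3: no divisor's leading term divides it; move 2*x_3 to the remainder.
  leading term 1: no divisor's leading term divides it; move 3 to the remainder.
  remainder -x_1*x_3 + 3*x_3**2 + 2*x_3 + 3 ≠ 0; add g_3 = -x_1*x_3 + 3*x_3**2 + 2*x_3 + 3 to the basis.

The other S-polynomials (S(f_1,g_3), S(f_2,g_3)) all reduce to 0 modulo the current basis, so we have a Gröbner basis.
Inter-reduce: drop elements whose leading term is divisible by another's, tail-reduce, and make monic.
Reduced Gröbner basis: {x_1*x_3 - 3*x_3**2 - 2*x_3 - 3, x_2 - x_3}.

Buchberger on the second generating set:
h_1 = x_2 - x_3, LT = x_2.
h_2 = 3*x_1*x_2 + x_1*x_3 - 2*x_2 + 2*x_3**2 + x_3 + 2, LT = x_1*x_2.

S(h_1,h_2): lcm = x_1*x_2. S = x_1*x_3 + 3*x_2 - 3*x_3**2 + 2*x_3 - 3.
  leading term x_1*x_3: no divisor's leading term divides it; move x_1*x_3 to the remainder.
  leading term x_2: subtract (3)·h_1 from 3*x_2 - 3*x_3**2 + 2*x_3 - 3 → -3*x_3**2 - 2*x_3 - 3
  leading term x_3**2: no divisor's leading term divides it; move -3*x_3**2 to the remainder.
  leading term x_3: no divisor's leading term divides it; move -2*x_3 to the remainder.
  leading term 1: no divisor's leading term divides it; move -3 to the remainder.
  remainder x_1*x_3 - 3*x_3**2 - 2*x_3 - 3 ≠ 0; add k_3 = x_1*x_3 - 3*x_3**2 - 2*x_3 - 3 to the basis.

The other S-polynomials (S(h_1,k_3), S(h_2,k_3)) all reduce to 0 modulo the current basis, so we have a Gröbner basis.
Inter-reduce: drop elements whose leading term is divisible by another's, tail-reduce, and make monic.
Reduced Gröbner basis: {x_1*x_3 - 3*x_3**2 - 2*x_3 - 3, x_2 - x_3}.

The two bases agree; hence the ideals are identical.
The choice of monomial ordering does not affect the verdict — as long as both bases are computed under the same ordering, their equality decides ideal equality.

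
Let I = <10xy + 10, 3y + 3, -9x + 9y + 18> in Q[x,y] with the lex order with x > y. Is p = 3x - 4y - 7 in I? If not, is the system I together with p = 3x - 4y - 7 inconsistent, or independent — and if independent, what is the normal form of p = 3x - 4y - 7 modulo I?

First compute the reduced Gröbner basis of I by Buchberger's algorithm.
f_1 = 10xy + 10, LT = xy.
f_2 = 3y + 3, LT = y.
f_3 = -9x + 9y + 18, LT = x.

The S-polynomials (S(f_1,f_2), S(f_1,f_3), S(f_2,f_3)) all reduce to 0 modulo the current basis, so we have a Gröbner basis.
Inter-reduce: drop elements whose leading term is divisible by another's, tail-reduce, and make monic.
Reduced Gröbner basis: {x - 1, y + 1}.
Label its elements g_1 = x - 1, g_2 = y + 1.

Reduce p = 3x - 4y - 7 modulo G:
  leading term x: subtract (3)·g_1 from 3x - 4y - 7 → -4y - 4
  leading term y: subtract (-4)·g_2 from -4y - 4 → 0
  normal form = 0.
Since the normal form is 0, p ∈ I.

3x - 4y - 7 lies in I (it reduces to 0).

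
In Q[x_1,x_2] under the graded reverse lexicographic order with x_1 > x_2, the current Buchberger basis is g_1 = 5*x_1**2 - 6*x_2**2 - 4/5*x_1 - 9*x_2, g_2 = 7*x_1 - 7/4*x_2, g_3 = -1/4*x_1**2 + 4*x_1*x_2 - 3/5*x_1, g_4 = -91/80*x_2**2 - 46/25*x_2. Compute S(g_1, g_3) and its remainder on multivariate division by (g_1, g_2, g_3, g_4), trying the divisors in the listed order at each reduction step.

lcm(LM(g_1), LM(g_3)) = x_1**2.
S = (lcm/LT(g_1))·g_1 − (lcm/LT(g_3))·g_3 = 16*x_1*x_2 - 6/5*x_2**2 - 64/25*x_1 - 9/5*x_2.
Reduce S modulo (g_1, g_2, g_3, g_4) in that order:
  leading term x_1*x_2: subtract (16/7*x_2)·g_2 from 16*x_1*x_2 - 6/5*x_2**2 - 64/25*x_1 - 9/5*x_2 → 14/5*x_2**2 - 64/25*x_1 - 9/5*x_2
  leading term x_2**2: subtract (-32/13)·g_4 from 14/5*x_2**2 - 64/25*x_1 - 9/5*x_2 → -64/25*x_1 - 2057/325*x_2
  leading term x_1: subtract (-64/175)·g_2 from -64/25*x_1 - 2057/325*x_2 → -453/65*x_2
  leading term x_2: no divisor's leading term divides it; move -453/65*x_2 to the remainder.
The remainder -453/65*x_2 is nonzero, so it would be added as the next basis element.

S(g_1, g_3) = 16*x_1*x_2 - 6/5*x_2**2 - 64/25*x_1 - 9/5*x_2; remainder on division = -453/65*x_2.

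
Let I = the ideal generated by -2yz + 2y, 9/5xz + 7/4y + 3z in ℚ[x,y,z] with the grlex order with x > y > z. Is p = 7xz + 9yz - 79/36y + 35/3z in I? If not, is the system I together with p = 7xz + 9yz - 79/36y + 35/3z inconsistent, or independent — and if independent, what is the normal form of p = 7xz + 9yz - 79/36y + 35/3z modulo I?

7xz + 9yz - 79/36y + 35/3z lies in I (it reduces to 0).

First compute the reduced Gröbner basis of I by Buchberger's algorithm.
f_1 = -2yz + 2y, LT = yz.
f_2 = 9/5xz + 7/4y + 3z, LT = xz.

S(f_1,f_2): lcm = xyz. S = -xy - 35/36y² - 5/3yz.
  reduce S modulo (f_1, f_2):
  remainder -xy - 35/36y² - 5/3y ≠ 0; add h_3 = -xy - 35/36y² - 5/3y to the basis.

The other S-polynomials (S(f_1,h_3), S(f_2,h_3)) all reduce to 0 modulo the current basis, so we have a Gröbner basis.
Inter-reduce: drop elements whose leading term is divisible by another's, tail-reduce, and make monic.
Reduced Gröbner basis: {xy + 35/36y² + 5/3y, xz + 35/36y + 5/3z, yz - y}.
Label its elements g_1 = xy + 35/36y² + 5/3y, g_2 = xz + 35/36y + 5/3z, g_3 = yz - y.

Reduce p = 7xz + 9yz - 79/36y + 35/3z modulo G:
  leading term xz: subtract (7)·g_2 from 7xz + 9yz - 79/36y + 35/3z → 9yz - 9y
  leading term yz: subtract (9)·g_3 from 9yz - 9y → 0
  normal form = 0.
Since the normal form is 0, p ∈ I.

The remainder on division by a Gröbner basis is unique — it is the normal form.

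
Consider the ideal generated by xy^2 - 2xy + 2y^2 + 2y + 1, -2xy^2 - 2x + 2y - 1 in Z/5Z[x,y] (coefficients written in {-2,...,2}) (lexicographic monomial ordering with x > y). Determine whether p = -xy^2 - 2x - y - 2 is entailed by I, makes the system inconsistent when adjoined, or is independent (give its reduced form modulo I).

-xy^2 - 2x - y - 2 lies in I (it reduces to 0).

First compute the reduced Gröbner basis of I by Buchberger's algorithm.
f_1 = xy^2 - 2xy + 2y^2 + 2y + 1, LT = xy^2.
f_2 = -2xy^2 - 2x + 2y - 1, LT = xy^2.

S(f_1,f_2): lcm = xy^2. S = -2xy - x + 2y^2 - 2y - 2.
  reduce S modulo (f_1, f_2):
  remainder -2xy - x + 2y^2 - 2y - 2 ≠ 0; add h_3 = -2xy - x + 2y^2 - 2y - 2 to the basis.

S(f_1,h_3): lcm = xy^2. S = y^3 + y^2 + y + 1.
  reduce S modulo (f_1, f_2, h_3):
  remainder y^3 + y^2 + y + 1 ≠ 0; add h_4 = y^3 + y^2 + y + 1 to the basis.

S(f_1,h_4): lcm = xy^3. S = 2xy^2 - xy - x + 2y^3 + 2y^2 + y.
  reduce S modulo (f_1, f_2, h_3, h_4):
  remainder -y^2 + 2y - 2 ≠ 0; add h_5 = -y^2 + 2y - 2 to the basis.

S(f_1,h_5): lcm = xy^2. S = -2x + 2y^2 + 2y + 1.
  reduce S modulo (f_1, f_2, h_3, h_4, h_5):
  remainder -2x + y + 2 ≠ 0; add h_6 = -2x + y + 2 to the basis.

The other S-polynomials (S(f_2,h_3), S(f_2,h_4), S(h_3,h_4), S(f_2,h_5), S(h_3,h_5), S(h_4,h_5), S(f_1,h_6), S(f_2,h_6), S(h_3,h_6), S(h_4,h_6), S(h_5,h_6)) all reduce to 0 modulo the current basis, so we have a Gröbner basis.
Inter-reduce: drop elements whose leading term is divisible by another's, tail-reduce, and make monic.
Reduced Gröbner basis: {x + 2y - 1, y^2 - 2y + 2}.
Label its elements g_1 = x + 2y - 1, g_2 = y^2 - 2y + 2.

Reduce p = -xy^2 - 2x - y - 2 modulo G:
  leading term xy^2: subtract (-y^2)·g_1 from -xy^2 - 2x - y - 2 → -2x + 2y^3 - y^2 - y - 2
  leading term x: subtract (-2)·g_1 from -2x + 2y^3 - y^2 - y - 2 → 2y^3 - y^2 - 2y + 1
  leading term y^3: subtract (2y)·g_2 from 2y^3 - y^2 - 2y + 1 → -2y^2 - y + 1
  leading term y^2: subtract (-2)·g_2 from -2y^2 - y + 1 → 0
  normal form = 0.
Since the normal form is 0, p ∈ I.

Ideal membership is decidable via reduction modulo a Gröbner basis.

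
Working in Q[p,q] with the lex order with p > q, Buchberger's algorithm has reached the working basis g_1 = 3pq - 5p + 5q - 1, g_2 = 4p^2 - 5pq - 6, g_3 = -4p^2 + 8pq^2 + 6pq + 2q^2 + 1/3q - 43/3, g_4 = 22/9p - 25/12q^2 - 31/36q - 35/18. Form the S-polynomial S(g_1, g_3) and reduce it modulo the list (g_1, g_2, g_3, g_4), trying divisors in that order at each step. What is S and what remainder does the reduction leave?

lcm(LM(g_1), LM(g_3)) = p^2q.
S = (lcm/LT(g_1))·g_1 − (lcm/LT(g_3))·g_3 = -5/3p^2 + 2pq^3 + 3/2pq^2 + 5/3pq - 1/3p + 1/2q^3 + 1/12q^2 - 43/12q.
Reduce S modulo (g_1, g_2, g_3, g_4) in that order:
  leading term p^2: subtract (-5/12)·g_2 from -5/3p^2 + 2pq^3 + 3/2pq^2 + 5/3pq - 1/3p + 1/2q^3 + 1/12q^2 - 43/12q → 2pq^3 + 3/2pq^2 - 5/12pq - 1/3p + 1/2q^3 + 1/12q^2 - 43/12q - 5/2
  leading term pq^3: subtract (2/3q^2)·g_1 from 2pq^3 + 3/2pq^2 - 5/12pq - 1/3p + 1/2q^3 + 1/12q^2 - 43/12q - 5/2 → 29/6pq^2 - 5/12pq - 1/3p - 17/6q^3 + 3/4q^2 - 43/12q - 5/2
  leading term pq^2: subtract (29/18q)·g_1 from 29/6pq^2 - 5/12pq - 1/3p - 17/6q^3 + 3/4q^2 - 43/12q - 5/2 → 275/36pq - 1/3p - 17/6q^3 - 263/36q^2 - 71/36q - 5/2
  leading term pq: subtract (275/108)·g_1 from 275/36pq - 1/3p - 17/6q^3 - 263/36q^2 - 71/36q - 5/2 → 1339/108p - 17/6q^3 - 263/36q^2 - 397/27q + 5/108
  leading term p: subtract (1339/264)·g_4 from 1339/108p - 17/6q^3 - 263/36q^2 - 397/27q + 5/108 → -17/6q^3 + 10331/3168q^2 - 10915/1056q + 15695/1584
  leading term q^3: no divisor's leading term divides it; move -17/6q^3 to the remainder.
  leading term q^2: no divisor's leading term divides it; move 10331/3168q^2 to the remainder.
  leading term q: no divisor's leading term divides it; move -10915/1056q to the remainder.
  leading term 1: no divisor's leading term divides it; move 15695/1584 to the remainder.
The remainder -17/6q^3 + 10331/3168q^2 - 10915/1056q + 15695/1584 is nonzero, so it would be added as the next basis element.
An S-polynomial is built so that the two leading terms cancel; whether anything survives reduction is exactly the Gröbner-basis criterion.

S(g_1, g_3) = -5/3p^2 + 2pq^3 + 3/2pq^2 + 5/3pq - 1/3p + 1/2q^3 + 1/12q^2 - 43/12q; remainder on division = -17/6q^3 + 10331/3168q^2 - 10915/1056q + 15695/1584.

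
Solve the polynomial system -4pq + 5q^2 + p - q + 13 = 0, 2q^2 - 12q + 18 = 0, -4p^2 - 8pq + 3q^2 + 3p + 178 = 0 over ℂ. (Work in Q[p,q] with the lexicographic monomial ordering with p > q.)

Compute a lex Gröbner basis by Buchberger's algorithm.
f_1 = -4pq + p + 5q^2 - q + 13, LT = pq.
f_2 = 2q^2 - 12q + 18, LT = q^2.
f_3 = -4p^2 - 8pq + 3p + 3q^2 + 178, LT = p^2.

S(f_1,f_2): lcm = pq^2. S = 23/4pq - 9p - 5/4q^3 + 1/4q^2 - 13/4q.
  reduce S modulo (f_1, f_2, f_3):
  remainder -121/16p + 99/16q + 77/4 ≠ 0; add h_4 = -121/16p + 99/16q + 77/4 to the basis.

S(f_1,f_3): lcm = p^2q. S = -1/4p^2 - 13/4pq^2 + pq - 13/4p + 3/4q^3 + 89/2q.
  reduce S modulo (f_1, f_2, f_3, h_4):
  remainder -791/16q + 2373/16 ≠ 0; add h_5 = -791/16q + 2373/16 to the basis.

The other S-polynomials (S(f_2,f_3), S(f_1,h_4), S(f_2,h_4), S(f_3,h_4), S(f_1,h_5), S(f_2,h_5), S(f_3,h_5), S(h_4,h_5)) all reduce to 0 modulo the current basis, so we have a Gröbner basis.
Inter-reduce: drop elements whose leading term is divisible by another's, tail-reduce, and make monic.
Reduced Gröbner basis: {p - 5, q - 3}.

The lex basis is triangular: the last element involves only q. Solving q - 3 = 0 gives q ∈ {3}; substituting each value into the earlier elements determines the remaining variables.
  q = 3: the earlier basis element becomes p - 5 = 0, giving p = 5 — point (5, 3).

{(5, 3)}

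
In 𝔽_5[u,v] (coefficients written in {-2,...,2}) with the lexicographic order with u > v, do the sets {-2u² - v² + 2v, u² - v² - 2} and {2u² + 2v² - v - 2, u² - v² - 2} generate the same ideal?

Yes, the ideals are equal.

Since reduced Gröbner bases are canonical representatives of ideals under a given ordering, it suffices to compute and compare them.
Buchberger on the first generating set:
f_1 = -2u² - v² + 2v, LT = u².
f_2 = u² - v² - 2, LT = u².

S(f_1,f_2): lcm = u². S = -v² - v + 2.
  leading term v²: no divisor's leading term divides it; move -v² to the remainder.
  leading term v: no divisor's leading term divides it; move -v to the remainder.
  leading term 1: no divisor's leading term divides it; move 2 to the remainder.
  remainder -v² - v + 2 ≠ 0; add g_3 = -v² - v + 2 to the basis.

The other S-polynomials (S(f_1,g_3), S(f_2,g_3)) all reduce to 0 modulo the current basis, so we have a Gröbner basis.
Inter-reduce: drop elements whose leading term is divisible by another's, tail-reduce, and make monic.
Reduced Gröbner basis: {u² + v + 1, v² + v - 2}.

Buchberger on the second generating set:
h_1 = 2u² + 2v² - v - 2, LT = u².
h_2 = u² - v² - 2, LT = u².

S(h_1,h_2): lcm = u². S = 2v² + 2v + 1.
  leading term v²: no divisor's leading term divides it; move 2v² to the remainder.
  leading term v: no divisor's leading term divides it; move 2v to the remainder.
  leading term 1: no divisor's leading term divides it; move 1 to the remainder.
  remainder 2v² + 2v + 1 ≠ 0; add k_3 = 2v² + 2v + 1 to the basis.

The other S-polynomials (S(h_1,k_3), S(h_2,k_3)) all reduce to 0 modulo the current basis, so we have a Gröbner basis.
Inter-reduce: drop elements whose leading term is divisible by another's, tail-reduce, and make monic.
Reduced Gröbner basis: {u² + v + 1, v² + v - 2}.

These coincide, so the ideals are equal.
The choice of monomial ordering does not affect the verdict — as long as both bases are computed under the same ordering, their equality decides ideal equality.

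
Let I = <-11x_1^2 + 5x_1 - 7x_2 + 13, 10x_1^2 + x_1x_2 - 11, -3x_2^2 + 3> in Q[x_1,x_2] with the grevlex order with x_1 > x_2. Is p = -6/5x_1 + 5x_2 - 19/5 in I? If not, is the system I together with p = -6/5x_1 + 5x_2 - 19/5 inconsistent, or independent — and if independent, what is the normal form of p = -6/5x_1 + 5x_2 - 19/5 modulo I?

-6/5x_1 + 5x_2 - 19/5 lies in I (it reduces to 0).

First compute the reduced Gröbner basis of I by Buchberger's algorithm.
f_1 = -11x_1^2 + 5x_1 - 7x_2 + 13, LT = x_1^2.
f_2 = 10x_1^2 + x_1x_2 - 11, LT = x_1^2.
f_3 = -3x_2^2 + 3, LT = x_2^2.

S(f_1,f_2): lcm = x_1^2. S = -1/10x_1x_2 - 5/11x_1 + 7/11x_2 - 9/110.
  leading term x_1x_2: no divisor's leading term divides it; move -1/10x_1x_2 to the remainder.
  leading term x_1: no divisor's leading term divides it; move -5/11x_1 to the remainder.
  leading term x_2: no divisor's leading term divides it; move 7/11x_2 to the remainder.
  leading term 1: no divisor's leading term divides it; move -9/110 to the remainder.
  remainder -1/10x_1x_2 - 5/11x_1 + 7/11x_2 - 9/110 ≠ 0; add h_4 = -1/10x_1x_2 - 5/11x_1 + 7/11x_2 - 9/110 to the basis.

S(f_1,h_4): lcm = x_1^2x_2. S = -50/11x_1^2 + 65/11x_1x_2 + 7/11x_2^2 - 9/11x_1 - 13/11x_2.
  leading term x_1^2: subtract (50/121)·f_1 from -50/11x_1^2 + 65/11x_1x_2 + 7/11x_2^2 - 9/11x_1 - 13/11x_2 → 65/11x_1x_2 + 7/11x_2^2 - 349/121x_1 + 207/121x_2 - 650/121
  leading term x_1x_2: subtract (-650/11)·h_4 from 65/11x_1x_2 + 7/11x_2^2 - 349/121x_1 + 207/121x_2 - 650/121 → 7/11x_2^2 - 3599/121x_1 + 4757/121x_2 - 1235/121
  leading term x_2^2: subtract (-7/33)·f_3 from 7/11x_2^2 - 3599/121x_1 + 4757/121x_2 - 1235/121 → -3599/121x_1 + 4757/121x_2 - 1158/121
  leading term x_1: no divisor's leading term divides it; move -3599/121x_1 to the remainder.
  leading term x_2: no divisor's leading term divides it; move 4757/121x_2 to the remainder.
  leading term 1: no divisor's leading term divides it; move -1158/121 to the remainder.
  remainder -3599/121x_1 + 4757/121x_2 - 1158/121 ≠ 0; add h_5 = -3599/121x_1 + 4757/121x_2 - 1158/121 to the basis.

S(f_2,h_4): lcm = x_1^2x_2. S = 1/10x_1x_2^2 - 50/11x_1^2 + 70/11x_1x_2 - 9/11x_1 - 11/10x_2.
  leading term x_1x_2^2: subtract (-1/30x_1)·f_3 from 1/10x_1x_2^2 - 50/11x_1^2 + 70/11x_1x_2 - 9/11x_1 - 11/10x_2 → -50/11x_1^2 + 70/11x_1x_2 - 79/110x_1 - 11/10x_2
  leading term x_1^2: subtract (50/121)·f_1 from -50/11x_1^2 + 70/11x_1x_2 - 79/110x_1 - 11/10x_2 → 70/11x_1x_2 - 3369/1210x_1 + 2169/1210x_2 - 650/121
  leading term x_1x_2: subtract (-700/11)·h_4 from 70/11x_1x_2 - 3369/1210x_1 + 2169/1210x_2 - 650/121 → -38369/1210x_1 + 51169/1210x_2 - 1280/121
  leading term x_1: subtract (629/590)·h_5 from -38369/1210x_1 + 51169/1210x_2 - 1280/121 → 1219/3245x_2 - 1219/3245
  leading term x_2: no divisor's leading term divides it; move 1219/3245x_2 to the remainder.
  leading term 1: no divisor's leading term divides it; move -1219/3245 to the remainder.
  remainder 1219/3245x_2 - 1219/3245 ≠ 0; add h_6 = 1219/3245x_2 - 1219/3245 to the basis.

The other S-polynomials (S(f_1,f_3), S(f_2,f_3), S(f_3,h_4), S(f_1,h_5), S(f_2,h_5), S(f_3,h_5), S(h_4,h_5), S(f_1,h_6), S(f_2,h_6), S(f_3,h_6), S(h_4,h_6), S(h_5,h_6)) all reduce to 0 modulo the current basis, so we have a Gröbner basis.
Inter-reduce: drop elements whose leading term is divisible by another's, tail-reduce, and make monic.
Reduced Gröbner basis: {x_1 - 1, x_2 - 1}.
Label its elements g_1 = x_1 - 1, g_2 = x_2 - 1.

Reduce p = -6/5x_1 + 5x_2 - 19/5 modulo G:
  leading term x_1: subtract (-6/5)·g_1 from -6/5x_1 + 5x_2 - 19/5 → 5x_2 - 5
  leading term x_2: subtract (5)·g_2 from 5x_2 - 5 → 0
  normal form = 0.
Since the normal form is 0, p ∈ I.

Ideal membership is decidable via reduction modulo a Gröbner basis.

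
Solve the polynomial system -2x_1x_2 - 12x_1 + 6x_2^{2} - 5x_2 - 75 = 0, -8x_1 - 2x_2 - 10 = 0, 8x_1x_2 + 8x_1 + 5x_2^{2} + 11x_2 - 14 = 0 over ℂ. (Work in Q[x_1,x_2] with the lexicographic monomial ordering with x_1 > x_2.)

Compute a lex Gröbner basis by Buchberger's algorithm.
f_1 = -2x_1x_2 - 12x_1 + 6x_2^{2} - 5x_2 - 75, LT = x_1x_2.
f_2 = -8x_1 - 2x_2 - 10, LT = x_1.
f_3 = 8x_1x_2 + 8x_1 + 5x_2^{2} + 11x_2 - 14, LT = x_1x_2.

S(f_1,f_2): lcm = x_1x_2. S = 6x_1 - \tfrac{13}{4}x_2^{2} + \tfrac{5}{4}x_2 + \tfrac{75}{2}.
  leading term x_1: subtract (-\tfrac{3}{4})·f_2 from 6x_1 - \tfrac{13}{4}x_2^{2} + \tfrac{5}{4}x_2 + \tfrac{75}{2} → -\tfrac{13}{4}x_2^{2} - \tfrac{1}{4}x_2 + 30
  leading term x_2^{2}: no divisor's leading term divides it; move -\tfrac{13}{4}x_2^{2} to the remainder.
  leading term x_2: no divisor's leading term divides it; move -\tfrac{1}{4}x_2 to the remainder.
  leading term 1: no divisor's leading term divides it; move 30 to the remainder.
  remainder -\tfrac{13}{4}x_2^{2} - \tfrac{1}{4}x_2 + 30 ≠ 0; add h_4 = -\tfrac{13}{4}x_2^{2} - \tfrac{1}{4}x_2 + 30 to the basis.

S(f_1,f_3): lcm = x_1x_2. S = 5x_1 - \tfrac{29}{8}x_2^{2} + \tfrac{9}{8}x_2 + \tfrac{157}{4}.
  leading term x_1: subtract (-\tfrac{5}{8})·f_2 from 5x_1 - \tfrac{29}{8}x_2^{2} + \tfrac{9}{8}x_2 + \tfrac{157}{4} → -\tfrac{29}{8}x_2^{2} - \tfrac{1}{8}x_2 + 33
  leading term x_2^{2}: subtract (\tfrac{29}{26})·h_4 from -\tfrac{29}{8}x_2^{2} - \tfrac{1}{8}x_2 + 33 → \tfrac{2}{13}x_2 - \tfrac{6}{13}
  leading term x_2: no divisor's leading term divides it; move \tfrac{2}{13}x_2 to the remainder.
  leading term 1: no divisor's leading term divides it; move -\tfrac{6}{13} to the remainder.
  remainder \tfrac{2}{13}x_2 - \tfrac{6}{13} ≠ 0; add h_5 = \tfrac{2}{13}x_2 - \tfrac{6}{13} to the basis.

The other S-polynomials (S(f_2,f_3), S(f_1,h_4), S(f_2,h_4), S(f_3,h_4), S(f_1,h_5), S(f_2,h_5), S(f_3,h_5), S(h_4,h_5)) all reduce to 0 modulo the current basis, so we have a Gröbner basis.
Inter-reduce: drop elements whose leading term is divisible by another's, tail-reduce, and make monic.
Reduced Gröbner basis: {x_1 + 2, x_2 - 3}.

Elimination: the polynomial x_2 - 3 lies in the elimination ideal for x_2, so x_2 ∈ {3}. For each such x_2, the remaining basis elements (now univariate) give the rest of the solution.
  x_2 = 3: the earlier basis element becomes x_1 + 2 = 0, giving x_1 = -2 — point (-2, 3).

{(-2, 3)}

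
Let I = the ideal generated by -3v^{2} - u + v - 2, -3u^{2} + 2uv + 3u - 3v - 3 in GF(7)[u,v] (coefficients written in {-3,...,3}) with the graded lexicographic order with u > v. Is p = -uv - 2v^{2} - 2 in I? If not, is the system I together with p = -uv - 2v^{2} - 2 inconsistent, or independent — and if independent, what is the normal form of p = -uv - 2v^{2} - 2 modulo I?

-uv - 2v^{2} - 2 is independent of I; its normal form modulo I is -uv + 3u - 3v - 3.

First compute the reduced Gröbner basis of I by Buchberger's algorithm.
f_1 = -3v^{2} - u + v - 2, LT = v^{2}.
f_2 = -3u^{2} + 2uv + 3u - 3v - 3, LT = u^{2}.

The S-polynomials (S(f_1,f_2)) all reduce to 0 modulo the current basis, so we have a Gröbner basis.
Inter-reduce: drop elements whose leading term is divisible by another's, tail-reduce, and make monic.
Reduced Gröbner basis: {u^{2} - 3uv - u + v + 1, v^{2} - 2u + 2v + 3}.
Label its elements g_1 = u^{2} - 3uv - u + v + 1, g_2 = v^{2} - 2u + 2v + 3.

Reduce p = -uv - 2v^{2} - 2 modulo G:
  leading term uv: no divisor's leading term divides it; move -uv to the remainder.
  leading term v^{2}: subtract (-2)·g_2 from -2v^{2} - 2 → 3u - 3v - 3
  leading term u: no divisor's leading term divides it; move 3u to the remainder.
  leading term v: no divisor's leading term divides it; move -3v to the remainder.
  leading term 1: no divisor's leading term divides it; move -3 to the remainder.
  normal form = -uv + 3u - 3v - 3.
The normal form is nonzero, so p ∉ I. Since p minus its normal form lies in I, I + (p) = I + (r) where r = -uv + 3u - 3v - 3; decide whether this ideal is the whole ring.
Run Buchberger on G together with r (pairs among the g_i already reduce to 0 since G is a Gröbner basis):
g_1 = u^{2} - 3uv - u + v + 1, LT = u^{2}.
g_2 = v^{2} - 2u + 2v + 3, LT = v^{2}.
r = -uv + 3u - 3v - 3, LT = uv.

S(g_1,r): lcm = u^{2}v. S = -3uv^{2} + 3u^{2} + 3uv + v^{2} - 3u + v.
  leading term uv^{2}: subtract (-3u)·g_2 from -3uv^{2} + 3u^{2} + 3uv + v^{2} - 3u + v → -3u^{2} + 2uv + v^{2} - u + v
  leading term u^{2}: subtract (-3)·g_1 from -3u^{2} + 2uv + v^{2} - u + v → v^{2} + 3u - 3v + 3
  leading term v^{2}: subtract (1)·g_2 from v^{2} + 3u - 3v + 3 → -2u + 2v
  leading term u: no divisor's leading term divides it; move -2u to the remainder.
  leading term v: no divisor's leading term divides it; move 2v to the remainder.
  remainder -2u + 2v ≠ 0; add m_4 = -2u + 2v to the basis.

The other S-polynomials (S(g_1,g_2), S(g_2,r), S(g_1,m_4), S(g_2,m_4), S(r,m_4)) all reduce to 0 modulo the current basis, so we have a Gröbner basis.
Inter-reduce: drop elements whose leading term is divisible by another's, tail-reduce, and make monic.
Reduced Gröbner basis: {v^{2} + 3, u - v}.
The reduced Gröbner basis of I + (p) is {v^{2} + 3, u - v} ≠ {1}, a proper ideal, so the enlarged system stays consistent: p is independent of I, with normal form -uv + 3u - 3v - 3.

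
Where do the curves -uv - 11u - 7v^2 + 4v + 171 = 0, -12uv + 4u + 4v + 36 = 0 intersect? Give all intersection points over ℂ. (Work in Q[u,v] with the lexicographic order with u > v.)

{(1, 5), (247/34 + 7*sqrt(1345)/34, -29/14 + sqrt(1345)/14), (247/34 - 7*sqrt(1345)/34, -sqrt(1345)/14 - 29/14)}

Compute a lex Gröbner basis by Buchberger's algorithm.
f_1 = -uv - 11u - 7v^2 + 4v + 171, LT = uv.
f_2 = -12uv + 4u + 4v + 36, LT = uv.

S(f_1,f_2): lcm = uv. S = 34/3u + 7v^2 - 11/3v - 168.
  reduce S modulo (f_1, f_2):
  remainder 34/3u + 7v^2 - 11/3v - 168 ≠ 0; add h_3 = 34/3u + 7v^2 - 11/3v - 168 to the basis.

S(f_1,h_3): lcm = uv. S = 11u - 21/34v^3 + 249/34v^2 + 184/17v - 171.
  reduce S modulo (f_1, f_2, h_3):
  remainder -21/34v^3 + 9/17v^2 + 489/34v - 135/17 ≠ 0; add h_4 = -21/34v^3 + 9/17v^2 + 489/34v - 135/17 to the basis.

The other S-polynomials (S(f_2,h_3), S(f_1,h_4), S(f_2,h_4), S(h_3,h_4)) all reduce to 0 modulo the current basis, so we have a Gröbner basis.
Inter-reduce: drop elements whose leading term is divisible by another's, tail-reduce, and make monic.
Reduced Gröbner basis: {u + 21/34v^2 - 11/34v - 252/17, v^3 - 6/7v^2 - 163/7v + 90/7}.

Elimination: the polynomial v^3 - 6/7v^2 - 163/7v + 90/7 lies in the elimination ideal for v, so v ∈ {5, -29/14 + sqrt(1345)/14, -sqrt(1345)/14 - 29/14}. For each such v, the remaining basis elements (now univariate) give the rest of the solution.
  v = 5: the earlier basis element becomes u - 1 = 0, giving u = 1 — point (1, 5).
  v = -29/14 + sqrt(1345)/14: the earlier basis element becomes u - 7*sqrt(1345)/34 - 247/34 = 0, giving u = 247/34 + 7*sqrt(1345)/34 — point (247/34 + 7*sqrt(1345)/34, -29/14 + sqrt(1345)/14).
  v = -sqrt(1345)/14 - 29/14: the earlier basis element becomes u - 247/34 + 7*sqrt(1345)/34 = 0, giving u = 247/34 - 7*sqrt(1345)/34 — point (247/34 - 7*sqrt(1345)/34, -sqrt(1345)/14 - 29/14).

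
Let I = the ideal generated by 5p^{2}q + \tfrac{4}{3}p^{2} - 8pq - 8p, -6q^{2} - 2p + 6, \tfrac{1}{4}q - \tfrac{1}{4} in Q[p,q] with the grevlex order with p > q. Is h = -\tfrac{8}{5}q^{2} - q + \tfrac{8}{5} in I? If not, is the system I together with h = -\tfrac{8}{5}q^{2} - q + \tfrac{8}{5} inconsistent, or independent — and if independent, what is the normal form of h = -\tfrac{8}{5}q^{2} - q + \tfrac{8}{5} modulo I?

First compute the reduced Gröbner basis of I by Buchberger's algorithm.
f_1 = 5p^{2}q + \tfrac{4}{3}p^{2} - 8pq - 8p, LT = p^{2}q.
f_2 = -6q^{2} - 2p + 6, LT = q^{2}.
f_3 = \tfrac{1}{4}q - \tfrac{1}{4}, LT = q.

S(f_1,f_2): lcm = p^{2}q^{2}. S = -\tfrac{1}{3}p^{3} + \tfrac{4}{15}p^{2}q - \tfrac{8}{5}pq^{2} + p^{2} - \tfrac{8}{5}pq.
  reduce S modulo (f_1, f_2, f_3):
  remainder -\tfrac{1}{3}p^{3} + \tfrac{329}{225}p^{2} - \tfrac{176}{75}p ≠ 0; add k_4 = -\tfrac{1}{3}p^{3} + \tfrac{329}{225}p^{2} - \tfrac{176}{75}p to the basis.

S(f_1,f_3): lcm = p^{2}q. S = \tfrac{19}{15}p^{2} - \tfrac{8}{5}pq - \tfrac{8}{5}p.
  reduce S modulo (f_1, f_2, f_3, k_4):
  remainder \tfrac{19}{15}p^{2} - \tfrac{16}{5}p ≠ 0; add k_5 = \tfrac{19}{15}p^{2} - \tfrac{16}{5}p to the basis.

S(f_2,f_3): lcm = q^{2}. S = \tfrac{1}{3}p + q - 1.
  reduce S modulo (f_1, f_2, f_3, k_4, k_5):
  remainder \tfrac{1}{3}p ≠ 0; add k_6 = \tfrac{1}{3}p to the basis.

The other S-polynomials (S(f_1,k_4), S(f_2,k_4), S(f_3,k_4), S(f_1,k_5), S(f_2,k_5), S(f_3,k_5), S(k_4,k_5), S(f_1,k_6), S(f_2,k_6), S(f_3,k_6), S(k_4,k_6), S(k_5,k_6)) all reduce to 0 modulo the current basis, so we have a Gröbner basis.
Inter-reduce: drop elements whose leading term is divisible by another's, tail-reduce, and make monic.
Reduced Gröbner basis: {p, q - 1}.
Label its elements g_1 = p, g_2 = q - 1.

Reduce h = -\tfrac{8}{5}q^{2} - q + \tfrac{8}{5} modulo G:
  leading term q^{2}: subtract (-\tfrac{8}{5}q)·g_2 from -\tfrac{8}{5}q^{2} - q + \tfrac{8}{5} → -\tfrac{13}{5}q + \tfrac{8}{5}
  leading term q: subtract (-\tfrac{13}{5})·g_2 from -\tfrac{13}{5}q + \tfrac{8}{5} → -1
  leading term 1: no divisor's leading term divides it; move -1 to the remainder.
  normal form = -1.
The normal form is nonzero, so h ∉ I. Since h minus its normal form lies in I, I + (h) = I + (r) where r = -1; decide whether this ideal is the whole ring.
Here r = -1 is a nonzero constant, hence a unit: 1 ∈ I + (h), the Gröbner basis of I + (h) is {1}, and the enlarged system has no common solution — adjoining h is inconsistent.

Adjoining -\tfrac{8}{5}q^{2} - q + \tfrac{8}{5} makes the ideal the whole ring: the system is inconsistent.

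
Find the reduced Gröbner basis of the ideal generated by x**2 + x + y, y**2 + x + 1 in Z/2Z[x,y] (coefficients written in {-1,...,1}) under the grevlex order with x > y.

G = {x**2 + x + y, y**2 + x + 1}

f_1 = x**2 + x + y, LT = x**2.
f_2 = y**2 + x + 1, LT = y**2.

The S-polynomials (S(f_1,f_2)) all reduce to 0 modulo the current basis, so we have a Gröbner basis.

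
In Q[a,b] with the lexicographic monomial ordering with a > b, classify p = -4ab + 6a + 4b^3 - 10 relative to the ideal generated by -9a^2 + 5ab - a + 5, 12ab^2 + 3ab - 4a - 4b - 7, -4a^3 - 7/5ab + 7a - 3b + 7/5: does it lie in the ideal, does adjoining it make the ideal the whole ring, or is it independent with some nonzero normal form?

First compute the reduced Gröbner basis of I by Buchberger's algorithm.
f_1 = -9a^2 + 5ab - a + 5, LT = a^2.
f_2 = 12ab^2 + 3ab - 4a - 4b - 7, LT = ab^2.
f_3 = -4a^3 - 7/5ab + 7a - 3b + 7/5, LT = a^3.

S(f_1,f_2): lcm = a^2b^2. S = -1/4a^2b + 1/3a^2 - 5/9ab^3 + 1/9ab^2 + 1/3ab + 7/12a - 5/9b^2.
  reduce S modulo (f_1, f_2, f_3):
  remainder 1/3ab + 7/12a - 20/27b^2 - 23/54b + 1/4 ≠ 0; add h_4 = 1/3ab + 7/12a - 20/27b^2 - 23/54b + 1/4 to the basis.

S(f_1,f_3): lcm = a^3. S = -5/9a^2b + 1/9a^2 - 7/20ab + 43/36a - 3/4b + 7/20.
  reduce S modulo (f_1, f_2, f_3, h_4):
  remainder 13031/9720a - 242/729b^2 - 9859/7290b + 3341/9720 ≠ 0; add h_5 = 13031/9720a - 242/729b^2 - 9859/7290b + 3341/9720 to the basis.

S(f_2,f_3): lcm = a^3b^2. S = 1/4a^3b - 1/3a^3 - 1/3a^2b - 7/12a^2 - 7/20ab^3 + 7/4ab^2 - 3/4b^3 + 7/20b^2.
  reduce S modulo (f_1, f_2, f_3, h_4, h_5):
  remainder -3/4b^3 - 336259519/569975940b^2 + 6323844577/9119615040b + 655113223/1013290560 ≠ 0; add h_6 = -3/4b^3 - 336259519/569975940b^2 + 6323844577/9119615040b + 655113223/1013290560 to the basis.

S(f_2,h_4): lcm = ab^2. S = -3/2ab - 1/3a + 20/9b^3 + 23/18b^2 - 13/12b - 7/12.
  reduce S modulo (f_1, f_2, f_3, h_4, h_5, h_6):
  remainder -4980173519/1538935038b^2 + 4205573239/3077870076b + 639419311/341985564 ≠ 0; add h_7 = -4980173519/1538935038b^2 + 4205573239/3077870076b + 639419311/341985564 to the basis.

S(f_3,h_4): lcm = a^3b. S = -7/4a^3 + 20/9a^2b^2 + 23/18a^2b - 3/4a^2 + 7/20ab^2 - 7/4ab + 3/4b^2 - 7/20b.
  reduce S modulo (f_1, f_2, f_3, h_4, h_5, h_6, h_7):
  remainder 15541368323/239048328912b - 15541368323/239048328912 ≠ 0; add h_8 = 15541368323/239048328912b - 15541368323/239048328912 to the basis.

The other S-polynomials (S(f_1,h_4), S(f_1,h_5), S(f_2,h_5), S(f_3,h_5), S(h_4,h_5), S(f_1,h_6), S(f_2,h_6), S(f_3,h_6), S(h_4,h_6), S(h_5,h_6), S(f_1,h_7), S(f_2,h_7), S(f_3,h_7), S(h_4,h_7), S(h_5,h_7), S(h_6,h_7), S(f_1,h_8), S(f_2,h_8), S(f_3,h_8), S(h_4,h_8), S(h_5,h_8), S(h_6,h_8), S(h_7,h_8)) all reduce to 0 modulo the current basis, so we have a Gröbner basis.
Inter-reduce: drop elements whose leading term is divisible by another's, tail-reduce, and make monic.
Reduced Gröbner basis: {a - 1, b - 1}.
Label its elements g_1 = a - 1, g_2 = b - 1.

Reduce p = -4ab + 6a + 4b^3 - 10 modulo G:
  leading term ab: subtract (-4b)·g_1 from -4ab + 6a + 4b^3 - 10 → 6a + 4b^3 - 4b - 10
  leading term a: subtract (6)·g_1 from 6a + 4b^3 - 4b - 10 → 4b^3 - 4b - 4
  leading term b^3: subtract (4b^2)·g_2 from 4b^3 - 4b - 4 → 4b^2 - 4b - 4
  leading term b^2: subtract (4b)·g_2 from 4b^2 - 4b - 4 → -4
  leading term 1: no divisor's leading term divides it; move -4 to the remainder.
  normal form = -4.
The normal form is nonzero, so p ∉ I. Since p minus its normal form lies in I, I + (p) = I + (r) where r = -4; decide whether this ideal is the whole ring.
Here r = -4 is a nonzero constant, hence a unit: 1 ∈ I + (p), the Gröbner basis of I + (p) is {1}, and the enlarged system has no common solution — adjoining p is inconsistent.

Adjoining -4ab + 6a + 4b^3 - 10 makes the ideal the whole ring: the system is inconsistent.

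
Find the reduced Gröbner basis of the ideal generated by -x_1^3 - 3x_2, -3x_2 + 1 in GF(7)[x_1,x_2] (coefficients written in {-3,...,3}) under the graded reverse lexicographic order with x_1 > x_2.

G = {x_1^3 + 1, x_2 + 2}

f_1 = -x_1^3 - 3x_2, LT = x_1^3.
f_2 = -3x_2 + 1, LT = x_2.

S(f_1,f_2): leading monomials are coprime, so the S-polynomial reduces to 0 (Buchberger's first criterion).
Every S-polynomial of the final basis reduces to 0, so we have a Gröbner basis.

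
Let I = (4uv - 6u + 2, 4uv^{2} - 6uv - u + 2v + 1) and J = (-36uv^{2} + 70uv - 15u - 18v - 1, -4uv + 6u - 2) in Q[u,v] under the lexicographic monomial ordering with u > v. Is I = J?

Yes, the ideals are equal.

For a fixed monomial order, each ideal has a unique reduced Gröbner basis; comparing bases decides equality.
Buchberger on the first generating set:
f_1 = 4uv - 6u + 2, LT = uv.
f_2 = 4uv^{2} - 6uv - u + 2v + 1, LT = uv^{2}.

S(f_1,f_2): lcm = uv^{2}. S = \tfrac{1}{4}u - \tfrac{1}{4}.
  leading term u: no divisor's leading term divides it; move \tfrac{1}{4}u to the remainder.
  leading term 1: no divisor's leading term divides it; move -\tfrac{1}{4} to the remainder.
  remainder \tfrac{1}{4}u - \tfrac{1}{4} ≠ 0; add g_3 = \tfrac{1}{4}u - \tfrac{1}{4} to the basis.

S(f_1,g_3): lcm = uv. S = -\tfrac{3}{2}u + v + \tfrac{1}{2}.
  leading term u: subtract (-6)·g_3 from -\tfrac{3}{2}u + v + \tfrac{1}{2} → v - 1
  leading term v: no divisor's leading term divides it; move v to the remainder.
  leading term 1: no divisor's leading term divides it; move -1 to the remainder.
  remainder v - 1 ≠ 0; add g_4 = v - 1 to the basis.

S(f_2,g_3): lcm = uv^{2}. S = -\tfrac{3}{2}uv - \tfrac{1}{4}u + v^{2} + \tfrac{1}{2}v + \tfrac{1}{4}.
  leading term uv: subtract (-\tfrac{3}{8})·f_1 from -\tfrac{3}{2}uv - \tfrac{1}{4}u + v^{2} + \tfrac{1}{2}v + \tfrac{1}{4} → -\tfrac{5}{2}u + v^{2} + \tfrac{1}{2}v + 1
  leading term u: subtract (-10)·g_3 from -\tfrac{5}{2}u + v^{2} + \tfrac{1}{2}v + 1 → v^{2} + \tfrac{1}{2}v - \tfrac{3}{2}
  leading term v^{2}: subtract (v)·g_4 from v^{2} + \tfrac{1}{2}v - \tfrac{3}{2} → \tfrac{3}{2}v - \tfrac{3}{2}
  leading term v: subtract (\tfrac{3}{2})·g_4 from \tfrac{3}{2}v - \tfrac{3}{2} → 0
  remainder 0.

S(f_1,g_4): lcm = uv. S = -\tfrac{1}{2}u + \tfrac{1}{2}.
  leading term u: subtract (-2)·g_3 from -\tfrac{1}{2}u + \tfrac{1}{2} → 0
  remainder 0.

S(f_2,g_4): lcm = uv^{2}. S = -\tfrac{1}{2}uv - \tfrac{1}{4}u + \tfrac{1}{2}v + \tfrac{1}{4}.
  leading term uv: subtract (-\tfrac{1}{8})·f_1 from -\tfrac{1}{2}uv - \tfrac{1}{4}u + \tfrac{1}{2}v + \tfrac{1}{4} → -u + \tfrac{1}{2}v + \tfrac{1}{2}
  leading term u: subtract (-4)·g_3 from -u + \tfrac{1}{2}v + \tfrac{1}{2} → \tfrac{1}{2}v - \tfrac{1}{2}
  leading term v: subtract (\tfrac{1}{2})·g_4 from \tfrac{1}{2}v - \tfrac{1}{2} → 0
  remainder 0.

S(g_3,g_4): leading monomials are coprime, so the S-polynomial reduces to 0 (Buchberger's first criterion).
Every S-polynomial of the final basis reduces to 0, so we have a Gröbner basis.
Inter-reduce: drop elements whose leading term is divisible by another's, tail-reduce, and make monic.
Reduced Gröbner basis: {u - 1, v - 1}.

Buchberger on the second generating set:
h_1 = -36uv^{2} + 70uv - 15u - 18v - 1, LT = uv^{2}.
h_2 = -4uv + 6u - 2, LT = uv.

S(h_1,h_2): lcm = uv^{2}. S = -\tfrac{4}{9}uv + \tfrac{5}{12}u + \tfrac{1}{36}.
  leading term uv: subtract (\tfrac{1}{9})·h_2 from -\tfrac{4}{9}uv + \tfrac{5}{12}u + \tfrac{1}{36} → -\tfrac{1}{4}u + \tfrac{1}{4}
  leading term u: no divisor's leading term divides it; move -\tfrac{1}{4}u to the remainder.
  leading term 1: no divisor's leading term divides it; move \tfrac{1}{4} to the remainder.
  remainder -\tfrac{1}{4}u + \tfrac{1}{4} ≠ 0; add k_3 = -\tfrac{1}{4}u + \tfrac{1}{4} to the basis.

S(h_1,k_3): lcm = uv^{2}. S = -\tfrac{35}{18}uv + \tfrac{5}{12}u + v^{2} + \tfrac{1}{2}v + \tfrac{1}{36}.
  leading term uv: subtract (\tfrac{35}{72})·h_2 from -\tfrac{35}{18}uv + \tfrac{5}{12}u + v^{2} + \tfrac{1}{2}v + \tfrac{1}{36} → -\tfrac{5}{2}u + v^{2} + \tfrac{1}{2}v + 1
  leading term u: subtract (10)·k_3 from -\tfrac{5}{2}u + v^{2} + \tfrac{1}{2}v + 1 → v^{2} + \tfrac{1}{2}v - \tfrac{3}{2}
  leading term v^{2}: no divisor's leading term divides it; move v^{2} to the remainder.
  leading term v: no divisor's leading term divides it; move \tfrac{1}{2}v to the remainder.
  leading term 1: no divisor's leading term divides it; move -\tfrac{3}{2} to the remainder.
  remainder v^{2} + \tfrac{1}{2}v - \tfrac{3}{2} ≠ 0; add k_4 = v^{2} + \tfrac{1}{2}v - \tfrac{3}{2} to the basis.

S(h_2,k_3): lcm = uv. S = -\tfrac{3}{2}u + v + \tfrac{1}{2}.
  leading term u: subtract (6)·k_3 from -\tfrac{3}{2}u + v + \tfrac{1}{2} → v - 1
  leading term v: no divisor's leading term divides it; move v to the remainder.
  leading term 1: no divisor's leading term divides it; move -1 to the remainder.
  remainder v - 1 ≠ 0; add k_5 = v - 1 to the basis.

S(h_1,k_4): lcm = uv^{2}. S = -\tfrac{22}{9}uv + \tfrac{23}{12}u + \tfrac{1}{2}v + \tfrac{1}{36}.
  leading term uv: subtract (\tfrac{11}{18})·h_2 from -\tfrac{22}{9}uv + \tfrac{23}{12}u + \tfrac{1}{2}v + \tfrac{1}{36} → -\tfrac{7}{4}u + \tfrac{1}{2}v + \tfrac{5}{4}
  leading term u: subtract (7)·k_3 from -\tfrac{7}{4}u + \tfrac{1}{2}v + \tfrac{5}{4} → \tfrac{1}{2}v - \tfrac{1}{2}
  leading term v: subtract (\tfrac{1}{2})·k_5 from \tfrac{1}{2}v - \tfrac{1}{2} → 0
  remainder 0.

S(h_2,k_4): lcm = uv^{2}. S = -2uv + \tfrac{3}{2}u + \tfrac{1}{2}v.
  leading term uv: subtract (\tfrac{1}{2})·h_2 from -2uv + \tfrac{3}{2}u + \tfrac{1}{2}v → -\tfrac{3}{2}u + \tfrac{1}{2}v + 1
  leading term u: subtract (6)·k_3 from -\tfrac{3}{2}u + \tfrac{1}{2}v + 1 → \tfrac{1}{2}v - \tfrac{1}{2}
  leading term v: subtract (\tfrac{1}{2})·k_5 from \tfrac{1}{2}v - \tfrac{1}{2} → 0
  remainder 0.

S(k_3,k_4): leading monomials are coprime, so the S-polynomial reduces to 0 (Buchberger's first criterion).
S(h_1,k_5): lcm = uv^{2}. S = -\tfrac{17}{18}uv + \tfrac{5}{12}u + \tfrac{1}{2}v + \tfrac{1}{36}.
  leading term uv: subtract (\tfrac{17}{72})·h_2 from -\tfrac{17}{18}uv + \tfrac{5}{12}u + \tfrac{1}{2}v + \tfrac{1}{36} → -u + \tfrac{1}{2}v + \tfrac{1}{2}
  leading term u: subtract (4)·k_3 from -u + \tfrac{1}{2}v + \tfrac{1}{2} → \tfrac{1}{2}v - \tfrac{1}{2}
  leading term v: subtract (\tfrac{1}{2})·k_5 from \tfrac{1}{2}v - \tfrac{1}{2} → 0
  remainder 0.

S(h_2,k_5): lcm = uv. S = -\tfrac{1}{2}u + \tfrac{1}{2}.
  leading term u: subtract (2)·k_3 from -\tfrac{1}{2}u + \tfrac{1}{2} → 0
  remainder 0.

S(k_3,k_5): leading monomials are coprime, so the S-polynomial reduces to 0 (Buchberger's first criterion).
S(k_4,k_5): lcm = v^{2}. S = \tfrac{3}{2}v - \tfrac{3}{2}.
  leading term v: subtract (\tfrac{3}{2})·k_5 from \tfrac{3}{2}v - \tfrac{3}{2} → 0
  remainder 0.

Every S-polynomial of the final basis reduces to 0, so we have a Gröbner basis.
Inter-reduce: drop elements whose leading term is divisible by another's, tail-reduce, and make monic.
Reduced Gröbner basis: {u - 1, v - 1}.

Same reduced basis, so the two generating sets span the same ideal.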